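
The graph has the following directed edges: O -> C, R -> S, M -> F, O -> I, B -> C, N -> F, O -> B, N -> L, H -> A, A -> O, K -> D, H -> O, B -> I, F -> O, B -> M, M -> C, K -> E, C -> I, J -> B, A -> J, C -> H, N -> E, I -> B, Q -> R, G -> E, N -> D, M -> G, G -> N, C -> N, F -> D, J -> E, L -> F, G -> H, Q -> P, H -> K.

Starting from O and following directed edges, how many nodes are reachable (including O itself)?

BFS from O visits: O, B, C, I, M, H, N, F, G, A, K, D, E, L, J
Reachable nodes: 15 of 19 total.

15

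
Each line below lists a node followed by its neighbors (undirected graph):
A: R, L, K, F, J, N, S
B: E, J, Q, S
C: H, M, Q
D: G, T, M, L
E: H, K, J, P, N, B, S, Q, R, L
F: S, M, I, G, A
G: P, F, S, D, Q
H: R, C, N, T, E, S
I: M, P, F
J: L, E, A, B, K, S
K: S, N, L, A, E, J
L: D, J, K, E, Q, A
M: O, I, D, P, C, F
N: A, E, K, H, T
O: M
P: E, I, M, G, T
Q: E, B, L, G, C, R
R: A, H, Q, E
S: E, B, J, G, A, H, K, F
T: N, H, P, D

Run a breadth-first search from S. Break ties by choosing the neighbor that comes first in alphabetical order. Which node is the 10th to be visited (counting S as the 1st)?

Visit S; enqueue A, B, E, F, G, H, J, K → queue [A, B, E, F, G, H, J, K]
Visit A; enqueue L, N, R → queue [B, E, F, G, H, J, K, L, N, R]
Visit B; enqueue Q → queue [E, F, G, H, J, K, L, N, R, Q]
Visit E; enqueue P → queue [F, G, H, J, K, L, N, R, Q, P]
Visit F; enqueue I, M → queue [G, H, J, K, L, N, R, Q, P, I, M]
Visit G; enqueue D → queue [H, J, K, L, N, R, Q, P, I, M, D]
Visit H; enqueue C, T → queue [J, K, L, N, R, Q, P, I, M, D, C, T]
Visit J → queue [K, L, N, R, Q, P, I, M, D, C, T]
Visit K → queue [L, N, R, Q, P, I, M, D, C, T]
Visit L → queue [N, R, Q, P, I, M, D, C, T]
Visit N → queue [R, Q, P, I, M, D, C, T]
Visit R → queue [Q, P, I, M, D, C, T]
Visit Q → queue [P, I, M, D, C, T]
Visit P → queue [I, M, D, C, T]
Visit I → queue [M, D, C, T]
Visit M; enqueue O → queue [D, C, T, O]
Visit D → queue [C, T, O]
Visit C → queue [T, O]
Visit T → queue [O]
Visit O → queue []

Visit order: S, A, B, E, F, G, H, J, K, L, N, R, Q, P, I, M, D, C, T, O

L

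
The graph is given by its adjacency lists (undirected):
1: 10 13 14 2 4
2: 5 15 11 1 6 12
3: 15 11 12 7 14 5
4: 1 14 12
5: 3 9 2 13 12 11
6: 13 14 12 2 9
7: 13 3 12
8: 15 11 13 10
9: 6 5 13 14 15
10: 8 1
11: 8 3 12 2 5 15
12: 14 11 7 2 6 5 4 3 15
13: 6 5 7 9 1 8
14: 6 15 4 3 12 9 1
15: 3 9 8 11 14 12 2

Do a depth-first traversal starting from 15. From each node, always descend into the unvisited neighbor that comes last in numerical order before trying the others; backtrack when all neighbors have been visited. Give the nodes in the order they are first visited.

15 → 14 → 12 → 11 → 8 → 13 → 9 → 6 → 2 → 5 → 3 → 7 → 1 → 10 → 4

Visit 15
15 → 14
14 → 12
12 → 11
11 → 8
8 → 13
13 → 9
9 → 6
6 → 2
2 → 5
5 → 3
3 → 7
2 → 1
1 → 10
1 → 4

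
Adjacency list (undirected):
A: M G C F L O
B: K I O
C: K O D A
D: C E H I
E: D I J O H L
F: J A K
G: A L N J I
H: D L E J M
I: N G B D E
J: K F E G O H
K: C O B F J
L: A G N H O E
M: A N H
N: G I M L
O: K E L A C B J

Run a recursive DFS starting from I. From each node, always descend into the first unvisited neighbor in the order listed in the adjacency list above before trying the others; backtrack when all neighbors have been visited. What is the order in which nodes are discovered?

I -> N -> G -> A -> M -> H -> D -> C -> K -> O -> E -> J -> F -> L -> B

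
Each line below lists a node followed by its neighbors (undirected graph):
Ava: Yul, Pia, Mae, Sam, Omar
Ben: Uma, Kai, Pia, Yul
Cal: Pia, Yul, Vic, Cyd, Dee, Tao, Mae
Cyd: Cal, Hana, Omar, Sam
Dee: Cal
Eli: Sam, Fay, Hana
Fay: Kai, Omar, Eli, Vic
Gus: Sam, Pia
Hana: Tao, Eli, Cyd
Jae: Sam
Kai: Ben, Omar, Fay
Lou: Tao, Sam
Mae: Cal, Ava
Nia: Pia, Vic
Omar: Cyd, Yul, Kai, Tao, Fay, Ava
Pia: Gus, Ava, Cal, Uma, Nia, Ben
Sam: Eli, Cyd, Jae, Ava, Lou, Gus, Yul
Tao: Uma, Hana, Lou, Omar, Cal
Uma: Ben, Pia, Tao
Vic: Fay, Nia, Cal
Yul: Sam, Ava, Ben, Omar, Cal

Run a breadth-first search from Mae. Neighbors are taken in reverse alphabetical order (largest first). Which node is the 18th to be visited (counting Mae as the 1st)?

Visit Mae; enqueue Cal, Ava → queue [Cal, Ava]
Visit Cal; enqueue Yul, Vic, Tao, Pia, Dee, Cyd → queue [Ava, Yul, Vic, Tao, Pia, Dee, Cyd]
Visit Ava; enqueue Sam, Omar → queue [Yul, Vic, Tao, Pia, Dee, Cyd, Sam, Omar]
Visit Yul; enqueue Ben → queue [Vic, Tao, Pia, Dee, Cyd, Sam, Omar, Ben]
Visit Vic; enqueue Nia, Fay → queue [Tao, Pia, Dee, Cyd, Sam, Omar, Ben, Nia, Fay]
Visit Tao; enqueue Uma, Lou, Hana → queue [Pia, Dee, Cyd, Sam, Omar, Ben, Nia, Fay, Uma, Lou, Hana]
Visit Pia; enqueue Gus → queue [Dee, Cyd, Sam, Omar, Ben, Nia, Fay, Uma, Lou, Hana, Gus]
Visit Dee → queue [Cyd, Sam, Omar, Ben, Nia, Fay, Uma, Lou, Hana, Gus]
Visit Cyd → queue [Sam, Omar, Ben, Nia, Fay, Uma, Lou, Hana, Gus]
Visit Sam; enqueue Jae, Eli → queue [Omar, Ben, Nia, Fay, Uma, Lou, Hana, Gus, Jae, Eli]
Visit Omar; enqueue Kai → queue [Ben, Nia, Fay, Uma, Lou, Hana, Gus, Jae, Eli, Kai]
Visit Ben → queue [Nia, Fay, Uma, Lou, Hana, Gus, Jae, Eli, Kai]
Visit Nia → queue [Fay, Uma, Lou, Hana, Gus, Jae, Eli, Kai]
Visit Fay → queue [Uma, Lou, Hana, Gus, Jae, Eli, Kai]
Visit Uma → queue [Lou, Hana, Gus, Jae, Eli, Kai]
Visit Lou → queue [Hana, Gus, Jae, Eli, Kai]
Visit Hana → queue [Gus, Jae, Eli, Kai]
Visit Gus → queue [Jae, Eli, Kai]
Visit Jae → queue [Eli, Kai]
Visit Eli → queue [Kai]
Visit Kai → queue []

Visit order: Mae, Cal, Ava, Yul, Vic, Tao, Pia, Dee, Cyd, Sam, Omar, Ben, Nia, Fay, Uma, Lou, Hana, Gus, Jae, Eli, Kai

Gus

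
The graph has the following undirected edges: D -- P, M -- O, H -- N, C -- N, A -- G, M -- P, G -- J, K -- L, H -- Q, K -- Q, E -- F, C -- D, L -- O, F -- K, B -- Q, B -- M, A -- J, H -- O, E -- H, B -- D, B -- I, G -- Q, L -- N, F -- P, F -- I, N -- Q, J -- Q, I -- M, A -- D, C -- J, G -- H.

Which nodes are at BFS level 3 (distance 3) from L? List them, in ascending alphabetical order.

B, D, E, G, I, J, P

Level 0: L
Level 1: K, N, O
Level 2: C, F, H, M, Q
Level 3: B, D, E, G, I, J, P
Level 4: A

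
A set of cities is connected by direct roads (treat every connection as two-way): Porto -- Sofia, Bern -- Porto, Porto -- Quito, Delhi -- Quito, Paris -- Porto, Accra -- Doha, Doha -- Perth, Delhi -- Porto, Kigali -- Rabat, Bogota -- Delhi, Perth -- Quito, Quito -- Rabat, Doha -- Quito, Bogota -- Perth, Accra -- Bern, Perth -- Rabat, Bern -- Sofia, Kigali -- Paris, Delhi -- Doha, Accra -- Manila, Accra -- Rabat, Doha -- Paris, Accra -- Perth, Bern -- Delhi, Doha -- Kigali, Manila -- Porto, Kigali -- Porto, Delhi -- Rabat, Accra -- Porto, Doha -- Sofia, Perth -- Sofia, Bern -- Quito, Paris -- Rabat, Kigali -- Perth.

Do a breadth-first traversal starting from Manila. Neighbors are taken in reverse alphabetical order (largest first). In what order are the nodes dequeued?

Manila -> Porto -> Accra -> Sofia -> Quito -> Paris -> Kigali -> Delhi -> Bern -> Rabat -> Perth -> Doha -> Bogota

Visit Manila; enqueue Porto, Accra → queue [Porto, Accra]
Visit Porto; enqueue Sofia, Quito, Paris, Kigali, Delhi, Bern → queue [Accra, Sofia, Quito, Paris, Kigali, Delhi, Bern]
Visit Accra; enqueue Rabat, Perth, Doha → queue [Sofia, Quito, Paris, Kigali, Delhi, Bern, Rabat, Perth, Doha]
Visit Sofia → queue [Quito, Paris, Kigali, Delhi, Bern, Rabat, Perth, Doha]
Visit Quito → queue [Paris, Kigali, Delhi, Bern, Rabat, Perth, Doha]
Visit Paris → queue [Kigali, Delhi, Bern, Rabat, Perth, Doha]
Visit Kigali → queue [Delhi, Bern, Rabat, Perth, Doha]
Visit Delhi; enqueue Bogota → queue [Bern, Rabat, Perth, Doha, Bogota]
Visit Bern → queue [Rabat, Perth, Doha, Bogota]
Visit Rabat → queue [Perth, Doha, Bogota]
Visit Perth → queue [Doha, Bogota]
Visit Doha → queue [Bogota]
Visit Bogota → queue []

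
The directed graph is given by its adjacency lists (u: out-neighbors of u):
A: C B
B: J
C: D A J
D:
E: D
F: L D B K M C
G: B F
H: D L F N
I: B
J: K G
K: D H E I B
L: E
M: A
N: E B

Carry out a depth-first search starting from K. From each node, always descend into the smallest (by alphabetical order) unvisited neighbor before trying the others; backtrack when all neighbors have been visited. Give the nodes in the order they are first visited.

K B J G F C A D L E M H N I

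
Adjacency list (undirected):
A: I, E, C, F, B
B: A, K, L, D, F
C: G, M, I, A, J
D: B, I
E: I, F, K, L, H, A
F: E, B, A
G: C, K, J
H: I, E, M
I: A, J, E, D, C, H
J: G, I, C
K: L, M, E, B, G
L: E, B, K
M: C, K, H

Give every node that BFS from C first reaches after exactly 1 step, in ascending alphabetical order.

A, G, I, J, M

Level 0: C
Level 1: A, G, I, J, M
Level 2: B, D, E, F, H, K
Level 3: L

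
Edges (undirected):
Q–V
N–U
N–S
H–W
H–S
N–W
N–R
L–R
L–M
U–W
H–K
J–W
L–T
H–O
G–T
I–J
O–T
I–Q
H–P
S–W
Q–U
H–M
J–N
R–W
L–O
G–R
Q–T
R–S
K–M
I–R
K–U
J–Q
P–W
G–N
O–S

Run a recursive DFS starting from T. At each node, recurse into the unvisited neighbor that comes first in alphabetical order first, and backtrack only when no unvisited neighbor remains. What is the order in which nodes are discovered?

Visit T
T → G
G → N
N → J
J → I
I → Q
Q → U
U → K
K → H
H → M
M → L
L → O
O → S
S → R
R → W
W → P
Q → V

T G N J I Q U K H M L O S R W P V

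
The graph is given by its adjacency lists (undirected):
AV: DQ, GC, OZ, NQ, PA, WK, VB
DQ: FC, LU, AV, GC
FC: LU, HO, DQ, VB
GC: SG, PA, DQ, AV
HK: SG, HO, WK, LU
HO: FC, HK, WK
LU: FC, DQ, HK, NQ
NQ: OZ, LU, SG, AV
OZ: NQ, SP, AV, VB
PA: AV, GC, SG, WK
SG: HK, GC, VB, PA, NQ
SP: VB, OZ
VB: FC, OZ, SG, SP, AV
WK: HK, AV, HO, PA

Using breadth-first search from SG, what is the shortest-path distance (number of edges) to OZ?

2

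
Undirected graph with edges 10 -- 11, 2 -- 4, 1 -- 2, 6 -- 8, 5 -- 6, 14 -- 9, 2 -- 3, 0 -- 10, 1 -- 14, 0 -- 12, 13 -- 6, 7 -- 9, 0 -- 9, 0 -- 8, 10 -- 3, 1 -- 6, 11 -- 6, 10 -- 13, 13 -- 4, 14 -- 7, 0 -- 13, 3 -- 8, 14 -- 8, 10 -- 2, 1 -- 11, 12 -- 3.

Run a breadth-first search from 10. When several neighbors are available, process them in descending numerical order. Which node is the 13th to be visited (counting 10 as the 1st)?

Visit 10; enqueue 13, 11, 3, 2, 0 → queue [13, 11, 3, 2, 0]
Visit 13; enqueue 6, 4 → queue [11, 3, 2, 0, 6, 4]
Visit 11; enqueue 1 → queue [3, 2, 0, 6, 4, 1]
Visit 3; enqueue 12, 8 → queue [2, 0, 6, 4, 1, 12, 8]
Visit 2 → queue [0, 6, 4, 1, 12, 8]
Visit 0; enqueue 9 → queue [6, 4, 1, 12, 8, 9]
Visit 6; enqueue 5 → queue [4, 1, 12, 8, 9, 5]
Visit 4 → queue [1, 12, 8, 9, 5]
Visit 1; enqueue 14 → queue [12, 8, 9, 5, 14]
Visit 12 → queue [8, 9, 5, 14]
Visit 8 → queue [9, 5, 14]
Visit 9; enqueue 7 → queue [5, 14, 7]
Visit 5 → queue [14, 7]
Visit 14 → queue [7]
Visit 7 → queue []

Visit order: 10, 13, 11, 3, 2, 0, 6, 4, 1, 12, 8, 9, 5, 14, 7

5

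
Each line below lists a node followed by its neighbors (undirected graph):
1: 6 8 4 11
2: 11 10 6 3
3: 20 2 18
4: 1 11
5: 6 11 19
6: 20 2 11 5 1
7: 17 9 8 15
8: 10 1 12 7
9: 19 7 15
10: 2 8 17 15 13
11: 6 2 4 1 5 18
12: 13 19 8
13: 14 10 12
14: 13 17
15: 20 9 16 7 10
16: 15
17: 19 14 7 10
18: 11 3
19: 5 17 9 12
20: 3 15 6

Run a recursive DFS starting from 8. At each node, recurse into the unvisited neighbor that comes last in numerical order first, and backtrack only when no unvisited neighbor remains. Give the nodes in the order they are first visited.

8, 12, 19, 17, 14, 13, 10, 15, 20, 6, 11, 18, 3, 2, 5, 4, 1, 16, 9, 7

Visit 8
8 → 12
12 → 19
19 → 17
17 → 14
14 → 13
13 → 10
10 → 15
15 → 20
20 → 6
6 → 11
11 → 18
18 → 3
3 → 2
11 → 5
11 → 4
4 → 1
15 → 16
15 → 9
9 → 7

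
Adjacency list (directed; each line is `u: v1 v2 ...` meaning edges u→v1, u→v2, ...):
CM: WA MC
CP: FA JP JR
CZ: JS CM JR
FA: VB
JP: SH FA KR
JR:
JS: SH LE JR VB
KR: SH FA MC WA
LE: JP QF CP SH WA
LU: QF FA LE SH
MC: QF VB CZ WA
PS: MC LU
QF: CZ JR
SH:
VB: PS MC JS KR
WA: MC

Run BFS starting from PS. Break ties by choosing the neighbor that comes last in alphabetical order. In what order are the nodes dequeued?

Visit PS; enqueue MC, LU → queue [MC, LU]
Visit MC; enqueue WA, VB, QF, CZ → queue [LU, WA, VB, QF, CZ]
Visit LU; enqueue SH, LE, FA → queue [WA, VB, QF, CZ, SH, LE, FA]
Visit WA → queue [VB, QF, CZ, SH, LE, FA]
Visit VB; enqueue KR, JS → queue [QF, CZ, SH, LE, FA, KR, JS]
Visit QF; enqueue JR → queue [CZ, SH, LE, FA, KR, JS, JR]
Visit CZ; enqueue CM → queue [SH, LE, FA, KR, JS, JR, CM]
Visit SH → queue [LE, FA, KR, JS, JR, CM]
Visit LE; enqueue JP, CP → queue [FA, KR, JS, JR, CM, JP, CP]
Visit FA → queue [KR, JS, JR, CM, JP, CP]
Visit KR → queue [JS, JR, CM, JP, CP]
Visit JS → queue [JR, CM, JP, CP]
Visit JR → queue [CM, JP, CP]
Visit CM → queue [JP, CP]
Visit JP → queue [CP]
Visit CP → queue []

PS MC LU WA VB QF CZ SH LE FA KR JS JR CM JP CP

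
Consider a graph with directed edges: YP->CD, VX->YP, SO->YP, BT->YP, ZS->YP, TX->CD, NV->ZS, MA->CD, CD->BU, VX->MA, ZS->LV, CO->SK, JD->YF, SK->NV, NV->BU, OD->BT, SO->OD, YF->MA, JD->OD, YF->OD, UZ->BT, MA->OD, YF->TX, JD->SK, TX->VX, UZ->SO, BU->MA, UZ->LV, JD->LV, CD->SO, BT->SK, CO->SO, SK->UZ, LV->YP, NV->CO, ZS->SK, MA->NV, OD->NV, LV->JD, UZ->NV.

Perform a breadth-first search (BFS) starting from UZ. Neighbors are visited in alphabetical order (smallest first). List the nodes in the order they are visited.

UZ BT LV NV SO SK YP JD BU CO ZS OD CD YF MA TX VX

Visit UZ; enqueue BT, LV, NV, SO → queue [BT, LV, NV, SO]
Visit BT; enqueue SK, YP → queue [LV, NV, SO, SK, YP]
Visit LV; enqueue JD → queue [NV, SO, SK, YP, JD]
Visit NV; enqueue BU, CO, ZS → queue [SO, SK, YP, JD, BU, CO, ZS]
Visit SO; enqueue OD → queue [SK, YP, JD, BU, CO, ZS, OD]
Visit SK → queue [YP, JD, BU, CO, ZS, OD]
Visit YP; enqueue CD → queue [JD, BU, CO, ZS, OD, CD]
Visit JD; enqueue YF → queue [BU, CO, ZS, OD, CD, YF]
Visit BU; enqueue MA → queue [CO, ZS, OD, CD, YF, MA]
Visit CO → queue [ZS, OD, CD, YF, MA]
Visit ZS → queue [OD, CD, YF, MA]
Visit OD → queue [CD, YF, MA]
Visit CD → queue [YF, MA]
Visit YF; enqueue TX → queue [MA, TX]
Visit MA → queue [TX]
Visit TX; enqueue VX → queue [VX]
Visit VX → queue []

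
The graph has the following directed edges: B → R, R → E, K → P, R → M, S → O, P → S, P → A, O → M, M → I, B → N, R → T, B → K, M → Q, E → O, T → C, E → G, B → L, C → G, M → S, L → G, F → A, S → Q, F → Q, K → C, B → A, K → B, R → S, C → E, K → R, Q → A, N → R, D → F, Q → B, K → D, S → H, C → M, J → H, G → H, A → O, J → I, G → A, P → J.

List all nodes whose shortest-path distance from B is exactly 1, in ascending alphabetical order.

A, K, L, N, R

Level 0: B
Level 1: A, K, L, N, R
Level 2: C, D, E, G, M, O, P, S, T
Level 3: F, H, I, J, Q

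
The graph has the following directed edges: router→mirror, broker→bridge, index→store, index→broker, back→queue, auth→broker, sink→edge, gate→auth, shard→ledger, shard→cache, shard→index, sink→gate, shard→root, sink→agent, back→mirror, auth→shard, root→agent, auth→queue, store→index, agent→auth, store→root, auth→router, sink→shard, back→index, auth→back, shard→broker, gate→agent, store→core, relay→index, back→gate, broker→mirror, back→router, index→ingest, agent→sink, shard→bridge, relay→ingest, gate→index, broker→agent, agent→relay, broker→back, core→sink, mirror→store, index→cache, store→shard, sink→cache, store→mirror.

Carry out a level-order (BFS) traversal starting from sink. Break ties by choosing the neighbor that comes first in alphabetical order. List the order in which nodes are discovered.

Visit sink; enqueue agent, cache, edge, gate, shard → queue [agent, cache, edge, gate, shard]
Visit agent; enqueue auth, relay → queue [cache, edge, gate, shard, auth, relay]
Visit cache → queue [edge, gate, shard, auth, relay]
Visit edge → queue [gate, shard, auth, relay]
Visit gate; enqueue index → queue [shard, auth, relay, index]
Visit shard; enqueue bridge, broker, ledger, root → queue [auth, relay, index, bridge, broker, ledger, root]
Visit auth; enqueue back, queue, router → queue [relay, index, bridge, broker, ledger, root, back, queue, router]
Visit relay; enqueue ingest → queue [index, bridge, broker, ledger, root, back, queue, router, ingest]
Visit index; enqueue store → queue [bridge, broker, ledger, root, back, queue, router, ingest, store]
Visit bridge → queue [broker, ledger, root, back, queue, router, ingest, store]
Visit broker; enqueue mirror → queue [ledger, root, back, queue, router, ingest, store, mirror]
Visit ledger → queue [root, back, queue, router, ingest, store, mirror]
Visit root → queue [back, queue, router, ingest, store, mirror]
Visit back → queue [queue, router, ingest, store, mirror]
Visit queue → queue [router, ingest, store, mirror]
Visit router → queue [ingest, store, mirror]
Visit ingest → queue [store, mirror]
Visit store; enqueue core → queue [mirror, core]
Visit mirror → queue [core]
Visit core → queue []

sink agent cache edge gate shard auth relay index bridge broker ledger root back queue router ingest store mirror core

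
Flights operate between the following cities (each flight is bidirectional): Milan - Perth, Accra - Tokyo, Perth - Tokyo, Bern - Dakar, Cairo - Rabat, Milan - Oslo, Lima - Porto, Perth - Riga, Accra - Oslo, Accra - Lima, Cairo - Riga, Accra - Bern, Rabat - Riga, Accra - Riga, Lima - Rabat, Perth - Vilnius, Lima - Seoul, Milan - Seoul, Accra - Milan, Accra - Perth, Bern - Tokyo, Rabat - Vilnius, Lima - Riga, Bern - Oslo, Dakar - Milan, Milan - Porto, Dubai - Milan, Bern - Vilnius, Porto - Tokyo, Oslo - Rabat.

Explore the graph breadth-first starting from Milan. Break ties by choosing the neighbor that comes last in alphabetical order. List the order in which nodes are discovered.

Milan → Seoul → Porto → Perth → Oslo → Dubai → Dakar → Accra → Lima → Tokyo → Vilnius → Riga → Rabat → Bern → Cairo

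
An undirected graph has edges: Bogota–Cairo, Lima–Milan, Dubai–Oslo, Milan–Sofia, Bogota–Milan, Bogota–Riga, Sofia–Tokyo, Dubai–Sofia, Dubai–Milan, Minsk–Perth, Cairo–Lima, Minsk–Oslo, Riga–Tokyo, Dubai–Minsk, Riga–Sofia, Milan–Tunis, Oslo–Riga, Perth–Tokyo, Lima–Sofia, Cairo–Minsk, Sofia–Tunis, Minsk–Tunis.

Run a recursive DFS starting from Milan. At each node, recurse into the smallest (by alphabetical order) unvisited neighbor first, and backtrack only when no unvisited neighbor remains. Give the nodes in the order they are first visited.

Visit Milan
Milan → Bogota
Bogota → Cairo
Cairo → Lima
Lima → Sofia
Sofia → Dubai
Dubai → Minsk
Minsk → Oslo
Oslo → Riga
Riga → Tokyo
Tokyo → Perth
Minsk → Tunis

Milan Bogota Cairo Lima Sofia Dubai Minsk Oslo Riga Tokyo Perth Tunis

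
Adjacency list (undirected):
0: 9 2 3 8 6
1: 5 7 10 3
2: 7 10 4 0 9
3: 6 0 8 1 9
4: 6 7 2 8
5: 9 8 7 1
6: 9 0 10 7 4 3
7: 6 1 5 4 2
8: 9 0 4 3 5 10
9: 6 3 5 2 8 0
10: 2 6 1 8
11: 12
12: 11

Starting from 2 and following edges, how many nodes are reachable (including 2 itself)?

11

BFS from 2 visits: 2, 0, 4, 7, 9, 10, 3, 6, 8, 1, 5
Reachable nodes: 11 of 13 total.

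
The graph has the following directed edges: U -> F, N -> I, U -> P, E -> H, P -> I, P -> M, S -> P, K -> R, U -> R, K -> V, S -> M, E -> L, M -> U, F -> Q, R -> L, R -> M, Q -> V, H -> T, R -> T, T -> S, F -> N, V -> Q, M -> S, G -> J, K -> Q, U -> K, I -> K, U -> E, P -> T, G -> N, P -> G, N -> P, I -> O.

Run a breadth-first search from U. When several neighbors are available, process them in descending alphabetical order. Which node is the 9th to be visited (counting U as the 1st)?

Visit U; enqueue R, P, K, F, E → queue [R, P, K, F, E]
Visit R; enqueue T, M, L → queue [P, K, F, E, T, M, L]
Visit P; enqueue I, G → queue [K, F, E, T, M, L, I, G]
Visit K; enqueue V, Q → queue [F, E, T, M, L, I, G, V, Q]
Visit F; enqueue N → queue [E, T, M, L, I, G, V, Q, N]
Visit E; enqueue H → queue [T, M, L, I, G, V, Q, N, H]
Visit T; enqueue S → queue [M, L, I, G, V, Q, N, H, S]
Visit M → queue [L, I, G, V, Q, N, H, S]
Visit L → queue [I, G, V, Q, N, H, S]
Visit I; enqueue O → queue [G, V, Q, N, H, S, O]
Visit G; enqueue J → queue [V, Q, N, H, S, O, J]
Visit V → queue [Q, N, H, S, O, J]
Visit Q → queue [N, H, S, O, J]
Visit N → queue [H, S, O, J]
Visit H → queue [S, O, J]
Visit S → queue [O, J]
Visit O → queue [J]
Visit J → queue []

Visit order: U, R, P, K, F, E, T, M, L, I, G, V, Q, N, H, S, O, J

L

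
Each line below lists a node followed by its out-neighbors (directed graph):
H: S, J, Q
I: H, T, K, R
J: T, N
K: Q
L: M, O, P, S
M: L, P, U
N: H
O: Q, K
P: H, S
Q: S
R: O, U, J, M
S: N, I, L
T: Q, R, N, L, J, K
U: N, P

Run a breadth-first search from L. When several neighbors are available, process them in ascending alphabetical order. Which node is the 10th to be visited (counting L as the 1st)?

Visit L; enqueue M, O, P, S → queue [M, O, P, S]
Visit M; enqueue U → queue [O, P, S, U]
Visit O; enqueue K, Q → queue [P, S, U, K, Q]
Visit P; enqueue H → queue [S, U, K, Q, H]
Visit S; enqueue I, N → queue [U, K, Q, H, I, N]
Visit U → queue [K, Q, H, I, N]
Visit K → queue [Q, H, I, N]
Visit Q → queue [H, I, N]
Visit H; enqueue J → queue [I, N, J]
Visit I; enqueue R, T → queue [N, J, R, T]
Visit N → queue [J, R, T]
Visit J → queue [R, T]
Visit R → queue [T]
Visit T → queue []

Visit order: L, M, O, P, S, U, K, Q, H, I, N, J, R, T

I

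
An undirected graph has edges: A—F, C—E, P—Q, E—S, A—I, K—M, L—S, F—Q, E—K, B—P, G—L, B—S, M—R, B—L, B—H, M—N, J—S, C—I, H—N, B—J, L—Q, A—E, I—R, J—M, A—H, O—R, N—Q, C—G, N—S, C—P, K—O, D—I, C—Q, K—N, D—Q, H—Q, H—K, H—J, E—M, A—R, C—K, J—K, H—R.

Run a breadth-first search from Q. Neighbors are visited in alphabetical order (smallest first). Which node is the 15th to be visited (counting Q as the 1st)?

J

Visit Q; enqueue C, D, F, H, L, N, P → queue [C, D, F, H, L, N, P]
Visit C; enqueue E, G, I, K → queue [D, F, H, L, N, P, E, G, I, K]
Visit D → queue [F, H, L, N, P, E, G, I, K]
Visit F; enqueue A → queue [H, L, N, P, E, G, I, K, A]
Visit H; enqueue B, J, R → queue [L, N, P, E, G, I, K, A, B, J, R]
Visit L; enqueue S → queue [N, P, E, G, I, K, A, B, J, R, S]
Visit N; enqueue M → queue [P, E, G, I, K, A, B, J, R, S, M]
Visit P → queue [E, G, I, K, A, B, J, R, S, M]
Visit E → queue [G, I, K, A, B, J, R, S, M]
Visit G → queue [I, K, A, B, J, R, S, M]
Visit I → queue [K, A, B, J, R, S, M]
Visit K; enqueue O → queue [A, B, J, R, S, M, O]
Visit A → queue [B, J, R, S, M, O]
Visit B → queue [J, R, S, M, O]
Visit J → queue [R, S, M, O]
Visit R → queue [S, M, O]
Visit S → queue [M, O]
Visit M → queue [O]
Visit O → queue []

Visit order: Q, C, D, F, H, L, N, P, E, G, I, K, A, B, J, R, S, M, O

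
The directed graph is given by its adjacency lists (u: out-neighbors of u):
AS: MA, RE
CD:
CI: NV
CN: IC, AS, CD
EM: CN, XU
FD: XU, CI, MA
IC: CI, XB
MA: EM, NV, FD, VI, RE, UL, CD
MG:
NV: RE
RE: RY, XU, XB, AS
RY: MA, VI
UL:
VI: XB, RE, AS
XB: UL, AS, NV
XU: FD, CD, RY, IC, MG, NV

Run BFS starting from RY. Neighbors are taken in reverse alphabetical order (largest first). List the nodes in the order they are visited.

RY → VI → MA → XB → RE → AS → UL → NV → FD → EM → CD → XU → CI → CN → MG → IC

Visit RY; enqueue VI, MA → queue [VI, MA]
Visit VI; enqueue XB, RE, AS → queue [MA, XB, RE, AS]
Visit MA; enqueue UL, NV, FD, EM, CD → queue [XB, RE, AS, UL, NV, FD, EM, CD]
Visit XB → queue [RE, AS, UL, NV, FD, EM, CD]
Visit RE; enqueue XU → queue [AS, UL, NV, FD, EM, CD, XU]
Visit AS → queue [UL, NV, FD, EM, CD, XU]
Visit UL → queue [NV, FD, EM, CD, XU]
Visit NV → queue [FD, EM, CD, XU]
Visit FD; enqueue CI → queue [EM, CD, XU, CI]
Visit EM; enqueue CN → queue [CD, XU, CI, CN]
Visit CD → queue [XU, CI, CN]
Visit XU; enqueue MG, IC → queue [CI, CN, MG, IC]
Visit CI → queue [CN, MG, IC]
Visit CN → queue [MG, IC]
Visit MG → queue [IC]
Visit IC → queue []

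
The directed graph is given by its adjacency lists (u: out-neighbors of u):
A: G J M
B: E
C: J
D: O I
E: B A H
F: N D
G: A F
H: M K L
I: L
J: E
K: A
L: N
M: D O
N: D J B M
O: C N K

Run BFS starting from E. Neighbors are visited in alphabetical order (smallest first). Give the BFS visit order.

Visit E; enqueue A, B, H → queue [A, B, H]
Visit A; enqueue G, J, M → queue [B, H, G, J, M]
Visit B → queue [H, G, J, M]
Visit H; enqueue K, L → queue [G, J, M, K, L]
Visit G; enqueue F → queue [J, M, K, L, F]
Visit J → queue [M, K, L, F]
Visit M; enqueue D, O → queue [K, L, F, D, O]
Visit K → queue [L, F, D, O]
Visit L; enqueue N → queue [F, D, O, N]
Visit F → queue [D, O, N]
Visit D; enqueue I → queue [O, N, I]
Visit O; enqueue C → queue [N, I, C]
Visit N → queue [I, C]
Visit I → queue [C]
Visit C → queue []

E -> A -> B -> H -> G -> J -> M -> K -> L -> F -> D -> O -> N -> I -> C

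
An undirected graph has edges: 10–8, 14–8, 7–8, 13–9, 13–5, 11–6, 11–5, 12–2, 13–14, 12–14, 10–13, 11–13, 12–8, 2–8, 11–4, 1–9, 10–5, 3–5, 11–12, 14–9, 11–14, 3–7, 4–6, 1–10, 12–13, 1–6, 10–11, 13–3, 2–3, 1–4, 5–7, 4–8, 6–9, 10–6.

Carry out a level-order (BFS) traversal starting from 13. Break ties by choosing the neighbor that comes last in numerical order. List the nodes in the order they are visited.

Visit 13; enqueue 14, 12, 11, 10, 9, 5, 3 → queue [14, 12, 11, 10, 9, 5, 3]
Visit 14; enqueue 8 → queue [12, 11, 10, 9, 5, 3, 8]
Visit 12; enqueue 2 → queue [11, 10, 9, 5, 3, 8, 2]
Visit 11; enqueue 6, 4 → queue [10, 9, 5, 3, 8, 2, 6, 4]
Visit 10; enqueue 1 → queue [9, 5, 3, 8, 2, 6, 4, 1]
Visit 9 → queue [5, 3, 8, 2, 6, 4, 1]
Visit 5; enqueue 7 → queue [3, 8, 2, 6, 4, 1, 7]
Visit 3 → queue [8, 2, 6, 4, 1, 7]
Visit 8 → queue [2, 6, 4, 1, 7]
Visit 2 → queue [6, 4, 1, 7]
Visit 6 → queue [4, 1, 7]
Visit 4 → queue [1, 7]
Visit 1 → queue [7]
Visit 7 → queue []

13 14 12 11 10 9 5 3 8 2 6 4 1 7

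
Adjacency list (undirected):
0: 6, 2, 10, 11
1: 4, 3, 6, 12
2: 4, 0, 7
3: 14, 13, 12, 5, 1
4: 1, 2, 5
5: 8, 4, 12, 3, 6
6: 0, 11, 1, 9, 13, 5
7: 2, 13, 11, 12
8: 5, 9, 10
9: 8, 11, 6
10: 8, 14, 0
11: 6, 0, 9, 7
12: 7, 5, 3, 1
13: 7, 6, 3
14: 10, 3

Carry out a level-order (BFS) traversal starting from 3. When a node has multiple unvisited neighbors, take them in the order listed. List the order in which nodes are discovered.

Visit 3; enqueue 14, 13, 12, 5, 1 → queue [14, 13, 12, 5, 1]
Visit 14; enqueue 10 → queue [13, 12, 5, 1, 10]
Visit 13; enqueue 7, 6 → queue [12, 5, 1, 10, 7, 6]
Visit 12 → queue [5, 1, 10, 7, 6]
Visit 5; enqueue 8, 4 → queue [1, 10, 7, 6, 8, 4]
Visit 1 → queue [10, 7, 6, 8, 4]
Visit 10; enqueue 0 → queue [7, 6, 8, 4, 0]
Visit 7; enqueue 2, 11 → queue [6, 8, 4, 0, 2, 11]
Visit 6; enqueue 9 → queue [8, 4, 0, 2, 11, 9]
Visit 8 → queue [4, 0, 2, 11, 9]
Visit 4 → queue [0, 2, 11, 9]
Visit 0 → queue [2, 11, 9]
Visit 2 → queue [11, 9]
Visit 11 → queue [9]
Visit 9 → queue []

3 14 13 12 5 1 10 7 6 8 4 0 2 11 9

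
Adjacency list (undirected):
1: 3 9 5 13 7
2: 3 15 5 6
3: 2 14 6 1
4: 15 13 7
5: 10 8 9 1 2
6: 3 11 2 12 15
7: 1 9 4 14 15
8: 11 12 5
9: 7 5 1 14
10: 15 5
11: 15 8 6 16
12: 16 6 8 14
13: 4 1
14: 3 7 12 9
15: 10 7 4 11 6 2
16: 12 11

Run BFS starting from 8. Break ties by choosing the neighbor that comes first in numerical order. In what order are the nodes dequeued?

8, 5, 11, 12, 1, 2, 9, 10, 6, 15, 16, 14, 3, 7, 13, 4

Visit 8; enqueue 5, 11, 12 → queue [5, 11, 12]
Visit 5; enqueue 1, 2, 9, 10 → queue [11, 12, 1, 2, 9, 10]
Visit 11; enqueue 6, 15, 16 → queue [12, 1, 2, 9, 10, 6, 15, 16]
Visit 12; enqueue 14 → queue [1, 2, 9, 10, 6, 15, 16, 14]
Visit 1; enqueue 3, 7, 13 → queue [2, 9, 10, 6, 15, 16, 14, 3, 7, 13]
Visit 2 → queue [9, 10, 6, 15, 16, 14, 3, 7, 13]
Visit 9 → queue [10, 6, 15, 16, 14, 3, 7, 13]
Visit 10 → queue [6, 15, 16, 14, 3, 7, 13]
Visit 6 → queue [15, 16, 14, 3, 7, 13]
Visit 15; enqueue 4 → queue [16, 14, 3, 7, 13, 4]
Visit 16 → queue [14, 3, 7, 13, 4]
Visit 14 → queue [3, 7, 13, 4]
Visit 3 → queue [7, 13, 4]
Visit 7 → queue [13, 4]
Visit 13 → queue [4]
Visit 4 → queue []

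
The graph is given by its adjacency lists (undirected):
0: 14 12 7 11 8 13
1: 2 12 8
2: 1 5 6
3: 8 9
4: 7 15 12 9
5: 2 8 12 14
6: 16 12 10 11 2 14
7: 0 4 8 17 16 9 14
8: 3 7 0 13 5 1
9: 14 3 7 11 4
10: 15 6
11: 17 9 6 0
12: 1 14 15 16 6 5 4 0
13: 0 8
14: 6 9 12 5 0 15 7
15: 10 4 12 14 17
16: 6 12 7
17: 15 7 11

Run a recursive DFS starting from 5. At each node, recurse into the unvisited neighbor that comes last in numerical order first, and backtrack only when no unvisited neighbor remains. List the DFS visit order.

5 -> 14 -> 15 -> 17 -> 11 -> 9 -> 7 -> 16 -> 12 -> 6 -> 10 -> 2 -> 1 -> 8 -> 13 -> 0 -> 3 -> 4

Visit 5
5 → 14
14 → 15
15 → 17
17 → 11
11 → 9
9 → 7
7 → 16
16 → 12
12 → 6
6 → 10
6 → 2
2 → 1
1 → 8
8 → 13
13 → 0
8 → 3
12 → 4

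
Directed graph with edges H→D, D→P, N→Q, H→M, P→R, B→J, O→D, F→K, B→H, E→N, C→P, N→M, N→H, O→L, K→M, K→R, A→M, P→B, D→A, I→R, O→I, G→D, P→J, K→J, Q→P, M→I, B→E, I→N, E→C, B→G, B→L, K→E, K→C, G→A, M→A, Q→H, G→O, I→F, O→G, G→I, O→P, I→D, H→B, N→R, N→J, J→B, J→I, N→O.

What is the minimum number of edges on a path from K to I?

2

Level 0: K
Level 1: C, E, J, M, R
Level 2: A, B, I, N, P
Level 3: D, F, G, H, L, O, Q
I first appears at level 2.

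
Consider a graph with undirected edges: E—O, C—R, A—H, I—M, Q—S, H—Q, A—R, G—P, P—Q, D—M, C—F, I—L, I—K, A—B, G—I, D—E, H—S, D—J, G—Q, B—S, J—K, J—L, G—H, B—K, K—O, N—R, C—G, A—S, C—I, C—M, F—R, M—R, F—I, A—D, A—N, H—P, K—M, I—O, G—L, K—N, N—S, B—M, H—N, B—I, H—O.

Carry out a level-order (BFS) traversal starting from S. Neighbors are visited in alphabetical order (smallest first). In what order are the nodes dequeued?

Visit S; enqueue A, B, H, N, Q → queue [A, B, H, N, Q]
Visit A; enqueue D, R → queue [B, H, N, Q, D, R]
Visit B; enqueue I, K, M → queue [H, N, Q, D, R, I, K, M]
Visit H; enqueue G, O, P → queue [N, Q, D, R, I, K, M, G, O, P]
Visit N → queue [Q, D, R, I, K, M, G, O, P]
Visit Q → queue [D, R, I, K, M, G, O, P]
Visit D; enqueue E, J → queue [R, I, K, M, G, O, P, E, J]
Visit R; enqueue C, F → queue [I, K, M, G, O, P, E, J, C, F]
Visit I; enqueue L → queue [K, M, G, O, P, E, J, C, F, L]
Visit K → queue [M, G, O, P, E, J, C, F, L]
Visit M → queue [G, O, P, E, J, C, F, L]
Visit G → queue [O, P, E, J, C, F, L]
Visit O → queue [P, E, J, C, F, L]
Visit P → queue [E, J, C, F, L]
Visit E → queue [J, C, F, L]
Visit J → queue [C, F, L]
Visit C → queue [F, L]
Visit F → queue [L]
Visit L → queue []

S -> A -> B -> H -> N -> Q -> D -> R -> I -> K -> M -> G -> O -> P -> E -> J -> C -> F -> L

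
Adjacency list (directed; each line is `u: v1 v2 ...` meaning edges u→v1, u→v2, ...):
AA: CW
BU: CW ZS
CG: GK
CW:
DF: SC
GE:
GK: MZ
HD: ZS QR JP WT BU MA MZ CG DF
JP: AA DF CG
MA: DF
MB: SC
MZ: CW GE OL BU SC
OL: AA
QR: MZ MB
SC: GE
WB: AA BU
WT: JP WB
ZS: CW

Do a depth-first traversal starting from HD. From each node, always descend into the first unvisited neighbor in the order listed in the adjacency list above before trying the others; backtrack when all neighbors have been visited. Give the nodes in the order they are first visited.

Visit HD
HD → ZS
ZS → CW
HD → QR
QR → MZ
MZ → GE
MZ → OL
OL → AA
MZ → BU
MZ → SC
QR → MB
HD → JP
JP → DF
JP → CG
CG → GK
HD → WT
WT → WB
HD → MA

HD → ZS → CW → QR → MZ → GE → OL → AA → BU → SC → MB → JP → DF → CG → GK → WT → WB → MA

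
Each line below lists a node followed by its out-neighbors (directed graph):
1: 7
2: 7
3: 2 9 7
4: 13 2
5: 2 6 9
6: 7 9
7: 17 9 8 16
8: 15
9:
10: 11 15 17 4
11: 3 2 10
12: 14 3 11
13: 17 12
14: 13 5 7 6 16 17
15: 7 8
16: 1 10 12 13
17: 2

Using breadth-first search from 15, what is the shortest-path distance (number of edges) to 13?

Level 0: 15
Level 1: 7, 8
Level 2: 9, 16, 17
Level 3: 1, 2, 10, 12, 13
Level 4: 3, 4, 11, 14
Level 5: 5, 6
13 first appears at level 3.

3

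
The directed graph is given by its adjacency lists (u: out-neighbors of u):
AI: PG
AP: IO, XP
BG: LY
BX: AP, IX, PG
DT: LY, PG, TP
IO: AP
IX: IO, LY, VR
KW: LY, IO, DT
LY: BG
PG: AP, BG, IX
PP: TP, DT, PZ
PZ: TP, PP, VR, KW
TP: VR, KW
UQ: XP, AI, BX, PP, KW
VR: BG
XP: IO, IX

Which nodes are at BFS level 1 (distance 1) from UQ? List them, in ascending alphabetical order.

AI, BX, KW, PP, XP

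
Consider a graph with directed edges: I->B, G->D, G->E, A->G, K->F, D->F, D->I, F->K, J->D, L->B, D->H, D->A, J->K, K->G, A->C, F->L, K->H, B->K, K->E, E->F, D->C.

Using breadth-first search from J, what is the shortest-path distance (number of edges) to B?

3

Level 0: J
Level 1: D, K
Level 2: A, C, E, F, G, H, I
Level 3: B, L
B first appears at level 3.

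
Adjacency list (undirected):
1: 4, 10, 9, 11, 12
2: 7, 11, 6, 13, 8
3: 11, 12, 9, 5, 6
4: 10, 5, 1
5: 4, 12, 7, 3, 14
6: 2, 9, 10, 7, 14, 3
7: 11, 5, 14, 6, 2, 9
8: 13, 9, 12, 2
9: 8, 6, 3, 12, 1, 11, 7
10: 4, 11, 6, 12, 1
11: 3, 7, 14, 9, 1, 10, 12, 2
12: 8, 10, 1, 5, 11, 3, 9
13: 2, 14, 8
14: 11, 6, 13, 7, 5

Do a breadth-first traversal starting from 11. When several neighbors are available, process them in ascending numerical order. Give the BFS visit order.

11, 1, 2, 3, 7, 9, 10, 12, 14, 4, 6, 8, 13, 5

Visit 11; enqueue 1, 2, 3, 7, 9, 10, 12, 14 → queue [1, 2, 3, 7, 9, 10, 12, 14]
Visit 1; enqueue 4 → queue [2, 3, 7, 9, 10, 12, 14, 4]
Visit 2; enqueue 6, 8, 13 → queue [3, 7, 9, 10, 12, 14, 4, 6, 8, 13]
Visit 3; enqueue 5 → queue [7, 9, 10, 12, 14, 4, 6, 8, 13, 5]
Visit 7 → queue [9, 10, 12, 14, 4, 6, 8, 13, 5]
Visit 9 → queue [10, 12, 14, 4, 6, 8, 13, 5]
Visit 10 → queue [12, 14, 4, 6, 8, 13, 5]
Visit 12 → queue [14, 4, 6, 8, 13, 5]
Visit 14 → queue [4, 6, 8, 13, 5]
Visit 4 → queue [6, 8, 13, 5]
Visit 6 → queue [8, 13, 5]
Visit 8 → queue [13, 5]
Visit 13 → queue [5]
Visit 5 → queue []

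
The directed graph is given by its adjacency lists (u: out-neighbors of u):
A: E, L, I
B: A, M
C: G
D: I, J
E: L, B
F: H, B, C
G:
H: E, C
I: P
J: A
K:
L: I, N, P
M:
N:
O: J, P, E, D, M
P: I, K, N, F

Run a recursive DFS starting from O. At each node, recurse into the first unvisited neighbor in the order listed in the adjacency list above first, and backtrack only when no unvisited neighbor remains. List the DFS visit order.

Visit O
O → J
J → A
A → E
E → L
L → I
I → P
P → K
P → N
P → F
F → H
H → C
C → G
F → B
B → M
O → D

O -> J -> A -> E -> L -> I -> P -> K -> N -> F -> H -> C -> G -> B -> M -> D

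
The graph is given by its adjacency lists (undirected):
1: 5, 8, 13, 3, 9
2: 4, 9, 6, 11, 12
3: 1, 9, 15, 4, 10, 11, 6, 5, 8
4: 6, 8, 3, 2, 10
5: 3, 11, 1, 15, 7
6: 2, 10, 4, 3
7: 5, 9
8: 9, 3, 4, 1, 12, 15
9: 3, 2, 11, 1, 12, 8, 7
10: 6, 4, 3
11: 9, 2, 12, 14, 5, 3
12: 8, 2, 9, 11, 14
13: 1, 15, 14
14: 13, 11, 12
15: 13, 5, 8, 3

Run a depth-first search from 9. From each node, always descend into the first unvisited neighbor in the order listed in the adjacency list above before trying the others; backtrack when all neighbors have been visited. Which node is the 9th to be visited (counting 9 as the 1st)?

Visit 9
9 → 3
3 → 1
1 → 5
5 → 11
11 → 2
2 → 4
4 → 6
6 → 10
4 → 8
8 → 12
12 → 14
14 → 13
13 → 15
5 → 7

Visit order: 9, 3, 1, 5, 11, 2, 4, 6, 10, 8, 12, 14, 13, 15, 7

10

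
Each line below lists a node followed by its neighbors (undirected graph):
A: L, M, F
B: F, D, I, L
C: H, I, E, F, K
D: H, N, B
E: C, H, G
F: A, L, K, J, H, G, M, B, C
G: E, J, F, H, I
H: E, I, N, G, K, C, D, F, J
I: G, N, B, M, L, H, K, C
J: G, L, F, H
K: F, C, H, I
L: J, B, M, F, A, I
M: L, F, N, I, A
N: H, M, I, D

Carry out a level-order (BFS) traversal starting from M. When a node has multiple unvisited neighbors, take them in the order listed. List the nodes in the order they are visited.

M → L → F → N → I → A → J → B → K → H → G → C → D → E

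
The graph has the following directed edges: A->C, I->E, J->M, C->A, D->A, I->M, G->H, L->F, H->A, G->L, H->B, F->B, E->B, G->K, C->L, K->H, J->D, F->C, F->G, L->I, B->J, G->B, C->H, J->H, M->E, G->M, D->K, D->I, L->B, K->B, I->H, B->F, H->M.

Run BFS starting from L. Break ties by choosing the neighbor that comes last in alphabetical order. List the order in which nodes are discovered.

Visit L; enqueue I, F, B → queue [I, F, B]
Visit I; enqueue M, H, E → queue [F, B, M, H, E]
Visit F; enqueue G, C → queue [B, M, H, E, G, C]
Visit B; enqueue J → queue [M, H, E, G, C, J]
Visit M → queue [H, E, G, C, J]
Visit H; enqueue A → queue [E, G, C, J, A]
Visit E → queue [G, C, J, A]
Visit G; enqueue K → queue [C, J, A, K]
Visit C → queue [J, A, K]
Visit J; enqueue D → queue [A, K, D]
Visit A → queue [K, D]
Visit K → queue [D]
Visit D → queue []

L -> I -> F -> B -> M -> H -> E -> G -> C -> J -> A -> K -> D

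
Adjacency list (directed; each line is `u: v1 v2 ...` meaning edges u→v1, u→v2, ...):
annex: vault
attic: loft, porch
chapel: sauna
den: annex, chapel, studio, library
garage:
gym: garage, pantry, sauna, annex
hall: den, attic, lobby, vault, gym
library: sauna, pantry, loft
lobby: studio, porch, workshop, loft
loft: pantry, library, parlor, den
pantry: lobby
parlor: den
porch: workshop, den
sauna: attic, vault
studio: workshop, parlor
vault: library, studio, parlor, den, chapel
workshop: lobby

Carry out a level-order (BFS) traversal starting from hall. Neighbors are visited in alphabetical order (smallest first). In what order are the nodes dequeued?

hall, attic, den, gym, lobby, vault, loft, porch, annex, chapel, library, studio, garage, pantry, sauna, workshop, parlor

Visit hall; enqueue attic, den, gym, lobby, vault → queue [attic, den, gym, lobby, vault]
Visit attic; enqueue loft, porch → queue [den, gym, lobby, vault, loft, porch]
Visit den; enqueue annex, chapel, library, studio → queue [gym, lobby, vault, loft, porch, annex, chapel, library, studio]
Visit gym; enqueue garage, pantry, sauna → queue [lobby, vault, loft, porch, annex, chapel, library, studio, garage, pantry, sauna]
Visit lobby; enqueue workshop → queue [vault, loft, porch, annex, chapel, library, studio, garage, pantry, sauna, workshop]
Visit vault; enqueue parlor → queue [loft, porch, annex, chapel, library, studio, garage, pantry, sauna, workshop, parlor]
Visit loft → queue [porch, annex, chapel, library, studio, garage, pantry, sauna, workshop, parlor]
Visit porch → queue [annex, chapel, library, studio, garage, pantry, sauna, workshop, parlor]
Visit annex → queue [chapel, library, studio, garage, pantry, sauna, workshop, parlor]
Visit chapel → queue [library, studio, garage, pantry, sauna, workshop, parlor]
Visit library → queue [studio, garage, pantry, sauna, workshop, parlor]
Visit studio → queue [garage, pantry, sauna, workshop, parlor]
Visit garage → queue [pantry, sauna, workshop, parlor]
Visit pantry → queue [sauna, workshop, parlor]
Visit sauna → queue [workshop, parlor]
Visit workshop → queue [parlor]
Visit parlor → queue []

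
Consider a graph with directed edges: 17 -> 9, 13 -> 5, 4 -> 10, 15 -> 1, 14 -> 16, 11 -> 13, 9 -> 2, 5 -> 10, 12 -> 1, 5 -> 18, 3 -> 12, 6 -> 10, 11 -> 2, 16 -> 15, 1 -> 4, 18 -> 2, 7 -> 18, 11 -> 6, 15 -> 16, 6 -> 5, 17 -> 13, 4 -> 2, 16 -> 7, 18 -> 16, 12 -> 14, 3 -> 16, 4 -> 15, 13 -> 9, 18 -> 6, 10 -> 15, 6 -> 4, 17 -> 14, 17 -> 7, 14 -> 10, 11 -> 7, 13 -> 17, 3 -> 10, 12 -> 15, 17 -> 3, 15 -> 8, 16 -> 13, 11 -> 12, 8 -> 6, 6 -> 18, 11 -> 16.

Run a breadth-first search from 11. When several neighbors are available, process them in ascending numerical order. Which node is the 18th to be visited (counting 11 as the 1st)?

3

Visit 11; enqueue 2, 6, 7, 12, 13, 16 → queue [2, 6, 7, 12, 13, 16]
Visit 2 → queue [6, 7, 12, 13, 16]
Visit 6; enqueue 4, 5, 10, 18 → queue [7, 12, 13, 16, 4, 5, 10, 18]
Visit 7 → queue [12, 13, 16, 4, 5, 10, 18]
Visit 12; enqueue 1, 14, 15 → queue [13, 16, 4, 5, 10, 18, 1, 14, 15]
Visit 13; enqueue 9, 17 → queue [16, 4, 5, 10, 18, 1, 14, 15, 9, 17]
Visit 16 → queue [4, 5, 10, 18, 1, 14, 15, 9, 17]
Visit 4 → queue [5, 10, 18, 1, 14, 15, 9, 17]
Visit 5 → queue [10, 18, 1, 14, 15, 9, 17]
Visit 10 → queue [18, 1, 14, 15, 9, 17]
Visit 18 → queue [1, 14, 15, 9, 17]
Visit 1 → queue [14, 15, 9, 17]
Visit 14 → queue [15, 9, 17]
Visit 15; enqueue 8 → queue [9, 17, 8]
Visit 9 → queue [17, 8]
Visit 17; enqueue 3 → queue [8, 3]
Visit 8 → queue [3]
Visit 3 → queue []

Visit order: 11, 2, 6, 7, 12, 13, 16, 4, 5, 10, 18, 1, 14, 15, 9, 17, 8, 3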